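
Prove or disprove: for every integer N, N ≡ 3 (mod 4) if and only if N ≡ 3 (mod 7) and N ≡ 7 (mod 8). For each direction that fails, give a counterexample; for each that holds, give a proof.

Forward direction. This fails: N = 3 gives 3 ≡ 3 (mod 4) but 3 ≡ 3 (mod 8), so the conjunction on the right does not hold.

Converse. If N ≡ 3 (mod 7) and N ≡ 7 (mod 8), then by the Chinese remainder theorem N ≡ 31 (mod 56). Since 31 ≡ 3 (mod 4) and 4 ∣ 56, we get N ≡ 3 (mod 4).

Not equivalent: only (⇐) holds.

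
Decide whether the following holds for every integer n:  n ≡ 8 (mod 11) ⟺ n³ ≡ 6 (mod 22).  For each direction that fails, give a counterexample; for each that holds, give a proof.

Not equivalent: only (⇐) holds.

[⇒] This fails: take n = 19. Then 19 ≡ 8 (mod 11), but 19³ = 6859 ≡ 17 (mod 22), not 6.

[⇐] Conversely, the residues r modulo 22 with r³ ≡ 6 (mod 22) are exactly {8}, and each is ≡ 8 (mod 11).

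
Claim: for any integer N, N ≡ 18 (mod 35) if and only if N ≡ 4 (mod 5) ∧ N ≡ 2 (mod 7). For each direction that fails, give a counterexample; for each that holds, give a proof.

Both directions fail.

(→) This fails: N = 18 gives 18 ≡ 18 (mod 35) but 18 ≡ 3 (mod 5), so the conjunction on the right does not hold.

(←) This fails: N = 9 satisfies both congruences on the right (9 ≡ 4 mod 5 and 9 ≡ 2 mod 7) yet 9 ≡ 9 (mod 35), not 18.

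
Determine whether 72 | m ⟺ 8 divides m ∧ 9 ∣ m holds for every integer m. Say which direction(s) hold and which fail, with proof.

Both directions hold; the statement is true.

Forward direction. If 72 ∣ m, write m = 72q. Since 72 = 9·8, m = 8·(9q), so 8 ∣ m; and since 72 = 8·9, m = 9·(8q), so 9 ∣ m.

Converse. Suppose 8 ∣ m and 9 ∣ m. Any common multiple of 8 and 9 is a multiple of their lcm; here gcd(8, 9) = 1, so lcm(8, 9) = 8·9 = 72, so 72 ∣ m.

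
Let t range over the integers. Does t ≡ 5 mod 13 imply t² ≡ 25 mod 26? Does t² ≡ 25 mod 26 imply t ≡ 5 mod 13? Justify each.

Forward direction. This fails: take t = 18. Then 18 ≡ 5 (mod 13), but 18² = 324 ≡ 12 (mod 26), not 25.

Converse. This fails: take t = 21. Then 21² = 441 ≡ 25 (mod 26), yet 21 ≡ 8 (mod 13), not 5.

Neither implication holds.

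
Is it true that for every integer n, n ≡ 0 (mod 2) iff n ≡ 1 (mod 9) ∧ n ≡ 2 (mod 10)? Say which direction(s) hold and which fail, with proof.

(→) This fails: n = 0 gives 0 ≡ 0 (mod 2) but 0 ≡ 0 (mod 9), so the conjunction on the right does not hold.

(←) Conversely, if n ≡ 1 (mod 9) and n ≡ 2 (mod 10), then by the Chinese remainder theorem n ≡ 82 (mod 90). Since 82 ≡ 0 (mod 2) and 2 ∣ 90, we get n ≡ 0 (mod 2).

Not equivalent: only (⇐) holds.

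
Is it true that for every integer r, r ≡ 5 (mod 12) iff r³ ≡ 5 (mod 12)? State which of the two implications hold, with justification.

(⟹) Suppose r ≡ 5 (mod 12). Write r = 12j + 5. Then (12j + 5)³ = 1728j³ + 2160j² + 900j + 125 = 12(144j³ + 180j² + 75j + 10) + 5, so r³ ≡ 5 (mod 12).

(⟸) Conversely, suppose r³ ≡ 5 (mod 12). The only residue r in {0, …, 11} with r³ ≡ 5 (mod 12) is r = 5, so r ≡ 5 (mod 12).

The biconditional holds.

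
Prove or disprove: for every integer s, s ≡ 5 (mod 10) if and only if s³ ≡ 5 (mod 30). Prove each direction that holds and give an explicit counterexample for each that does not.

The forward direction fails; the converse holds.

[⇒] This fails: take s = 15. Then 15 ≡ 5 (mod 10), but 15³ = 3375 ≡ 15 (mod 30), not 5.

[⇐] Conversely, the residues r modulo 30 with r³ ≡ 5 (mod 30) are exactly {5}, and each is ≡ 5 (mod 10).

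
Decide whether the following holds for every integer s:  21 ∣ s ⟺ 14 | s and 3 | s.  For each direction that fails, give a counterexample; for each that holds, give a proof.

(⟸) Suppose 14 ∣ s and 3 ∣ s. Any common multiple of 14 and 3 is a multiple of their lcm; here gcd(14, 3) = 1, so lcm(14, 3) = 14·3 = 42, so 42 ∣ s. Since 21 ∣ 42, it follows that 21 ∣ s.

(⟹) This fails: take s = 21. Certainly 21 ∣ 21, but 14 ∤ 21.

The forward direction fails; the converse holds.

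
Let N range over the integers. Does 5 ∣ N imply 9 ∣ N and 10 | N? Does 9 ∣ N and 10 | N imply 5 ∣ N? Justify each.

(⇒) This fails: take N = 5. Certainly 5 ∣ 5, but 9 ∤ 5.

(⇐) Suppose 9 ∣ N and 10 ∣ N. Any common multiple of 9 and 10 is a multiple of their lcm; here gcd(9, 10) = 1, so lcm(9, 10) = 9·10 = 90, so 90 ∣ N. Since 5 ∣ 90, it follows that 5 ∣ N.

The forward direction fails; the converse holds.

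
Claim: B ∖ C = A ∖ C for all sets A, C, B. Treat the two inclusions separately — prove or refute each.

(⊆) This inclusion fails. Take A = ∅, C = ∅, B = {1}; then 1 ∈ B ∖ C but 1 ∉ A ∖ C.

(⊇) This inclusion fails. Take A = {1}, C = ∅, B = ∅; then 1 ∈ A ∖ C but 1 ∉ B ∖ C.

Both inclusions fail.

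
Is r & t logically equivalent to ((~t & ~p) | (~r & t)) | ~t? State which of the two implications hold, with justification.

Neither implication holds.

[⇒] This fails. Under p = F, t = T, r = T, the left side is true but the right side is false.

[⇐] This fails. Under p = F, t = F, r = F, the left side is false but the right side is true.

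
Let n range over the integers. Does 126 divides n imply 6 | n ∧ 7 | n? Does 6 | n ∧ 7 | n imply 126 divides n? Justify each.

(⇒) If 126 ∣ n, write n = 126q. Since 126 = 21·6, n = 6·(21q), so 6 ∣ n; and since 126 = 18·7, n = 7·(18q), so 7 ∣ n.

(⇐) This fails: take n = 42. Both 6 ∣ 42 and 7 ∣ 42, yet 42 is not a multiple of 126 (since 42 = 0·126 + 42), so 126 ∤ 42.

Only the forward direction holds.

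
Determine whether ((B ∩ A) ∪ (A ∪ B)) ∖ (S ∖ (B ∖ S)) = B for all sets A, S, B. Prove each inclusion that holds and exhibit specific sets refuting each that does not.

Neither inclusion holds.

Forward inclusion. This inclusion fails. Take A = {1}, S = ∅, B = ∅; then 1 ∈ ((B ∩ A) ∪ (A ∪ B)) ∖ (S ∖ (B ∖ S)) but 1 ∉ B.

Reverse inclusion. This inclusion fails. Take A = ∅, S = {1}, B = {1}; then 1 ∈ B but 1 ∉ ((B ∩ A) ∪ (A ∪ B)) ∖ (S ∖ (B ∖ S)).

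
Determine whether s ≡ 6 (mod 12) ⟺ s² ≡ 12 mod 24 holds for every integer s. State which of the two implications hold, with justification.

Forward direction. Suppose s ≡ 6 (mod 12). Working modulo 24, s ∈ {6, 18}; for each such r, r² ≡ 12 (mod 24).

Converse. The residues r modulo 24 with r² ≡ 12 (mod 24) are exactly {6, 18}, and each is ≡ 6 (mod 12).

Both implications hold.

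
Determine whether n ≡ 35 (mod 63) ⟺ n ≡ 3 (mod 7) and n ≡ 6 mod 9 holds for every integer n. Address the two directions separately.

Both directions fail.

Forward direction. This fails: n = 35 gives 35 ≡ 35 (mod 63) but 35 ≡ 0 (mod 7), so the conjunction on the right does not hold.

Converse. This fails: n = 24 satisfies both congruences on the right (24 ≡ 3 mod 7 and 24 ≡ 6 mod 9) yet 24 ≡ 24 (mod 63), not 35.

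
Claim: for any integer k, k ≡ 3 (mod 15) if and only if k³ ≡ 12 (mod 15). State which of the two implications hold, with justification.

Equivalent; both directions hold.

(⇐) Suppose k³ ≡ 12 (mod 15). The only residue r in {0, …, 14} with r³ ≡ 12 (mod 15) is r = 3, so k ≡ 3 (mod 15).

(⇒) Suppose k ≡ 3 (mod 15). Write k = 15j + 3. Then (15j + 3)³ = 3375j³ + 2025j² + 405j + 27 = 15(225j³ + 135j² + 27j + 1) + 12, so k³ ≡ 12 (mod 15).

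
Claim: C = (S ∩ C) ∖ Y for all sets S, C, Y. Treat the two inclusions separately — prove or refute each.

Forward inclusion. This inclusion fails. Take S = ∅, C = {1}, Y = ∅; then 1 ∈ C but 1 ∉ (S ∩ C) ∖ Y.

Reverse inclusion. Let x ∈ (S ∩ C) ∖ Y. Then x ∈ S ∩ C and x ∉ Y, from which x ∈ C.

(⊆) fails; (⊇) holds.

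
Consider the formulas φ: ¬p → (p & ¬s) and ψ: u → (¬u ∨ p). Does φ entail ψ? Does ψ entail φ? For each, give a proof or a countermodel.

Forward direction. Assume the antecedent. If u is true, the antecedent forces (u = T, p = T, s = F) or (u = T, p = T, s = T), and u → (¬u ∨ p) holds there. If u is false, u → (¬u ∨ p) reduces to true regardless of the other variables. Either way u → (¬u ∨ p) holds.

Converse. This fails. Under u = F, p = F, s = F, the left side is false but the right side is true.

The forward direction holds; the converse fails.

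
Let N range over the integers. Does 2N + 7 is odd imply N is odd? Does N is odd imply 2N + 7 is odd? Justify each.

(⇒) This fails: take N = 6. Then 2N + 7 = 19, which is odd, yet N = 6 is even, not odd.

(⇐) Suppose N is odd. Since 2 is even, 2N is even for every N, so 2N + 7 has the same parity as 7, which is odd. Hence 2N + 7 is odd.

Only the reverse direction holds.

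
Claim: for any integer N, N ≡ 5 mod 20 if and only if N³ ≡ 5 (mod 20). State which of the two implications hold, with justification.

Both directions hold; the statement is true.

Forward direction. Suppose N ≡ 5 mod 20. Write N = 20j + 5. Then (20j + 5)³ = 8000j³ + 6000j² + 1500j + 125 = 20(400j³ + 300j² + 75j + 6) + 5, so N³ ≡ 5 (mod 20).

Converse. Suppose N³ ≡ 5 (mod 20). The only residue r in {0, …, 19} with r³ ≡ 5 (mod 20) is r = 5, so N ≡ 5 (mod 20).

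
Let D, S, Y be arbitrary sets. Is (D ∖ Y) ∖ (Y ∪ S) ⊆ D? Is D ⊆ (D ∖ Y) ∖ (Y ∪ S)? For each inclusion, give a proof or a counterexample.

Only the forward inclusion holds.

(⟹) Let x ∈ (D ∖ Y) ∖ (Y ∪ S). Then x ∈ D and x ∉ S, Y, from which x ∈ D.

(⟸) This inclusion fails. Take D = {1}, S = {1}, Y = ∅; then 1 ∈ D but 1 ∉ (D ∖ Y) ∖ (Y ∪ S).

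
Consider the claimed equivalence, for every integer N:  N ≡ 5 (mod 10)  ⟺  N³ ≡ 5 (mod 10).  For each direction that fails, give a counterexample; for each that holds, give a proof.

(⇒) Suppose N ≡ 5 (mod 10). Write N = 10j + 5. Then (10j + 5)³ = 1000j³ + 1500j² + 750j + 125 = 10(100j³ + 150j² + 75j + 12) + 5, so N³ ≡ 5 (mod 10).

(⇐) Conversely, suppose N³ ≡ 5 (mod 10). The only residue r in {0, …, 9} with r³ ≡ 5 (mod 10) is r = 5, so N ≡ 5 (mod 10).

Both directions hold; the statement is true.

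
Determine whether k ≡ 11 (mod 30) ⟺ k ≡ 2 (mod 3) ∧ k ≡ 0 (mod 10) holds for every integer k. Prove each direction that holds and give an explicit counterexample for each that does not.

(⇒) fails and (⇐) fails.

Forward direction. This fails: k = 11 gives 11 ≡ 11 (mod 30) but 11 ≡ 1 (mod 10), so the conjunction on the right does not hold.

Converse. This fails: k = 20 satisfies both congruences on the right (20 ≡ 2 mod 3 and 20 ≡ 0 mod 10) yet 20 ≡ 20 (mod 30), not 11.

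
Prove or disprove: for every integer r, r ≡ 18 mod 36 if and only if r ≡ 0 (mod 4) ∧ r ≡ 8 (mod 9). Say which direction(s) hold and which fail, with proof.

Both directions fail.

(⟹) This fails: r = 18 gives 18 ≡ 18 (mod 36) but 18 ≡ 2 (mod 4), so the conjunction on the right does not hold.

(⟸) This fails: r = 8 satisfies both congruences on the right (8 ≡ 0 mod 4 and 8 ≡ 8 mod 9) yet 8 ≡ 8 (mod 36), not 18.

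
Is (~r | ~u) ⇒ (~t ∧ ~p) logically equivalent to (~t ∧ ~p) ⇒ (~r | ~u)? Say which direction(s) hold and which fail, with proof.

(⇒) This fails. Under r = T, u = T, p = F, t = F, the left side is true but the right side is false.

(⇐) This fails. Under r = F, u = F, p = T, t = F, the left side is false but the right side is true.

Both directions fail.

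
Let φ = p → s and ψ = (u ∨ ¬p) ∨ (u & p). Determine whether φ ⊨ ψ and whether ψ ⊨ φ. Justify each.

(⇒) fails and (⇐) fails.

(⇒) This fails. Under p = T, u = F, s = T, the left side is true but the right side is false.

(⇐) This fails. Under p = T, u = T, s = F, the left side is false but the right side is true.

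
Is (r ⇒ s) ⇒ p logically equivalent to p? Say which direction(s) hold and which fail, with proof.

[⇒] This fails. Under p = F, r = T, s = F, the left side is true but the right side is false.

[⇐] Assume the antecedent. If p is true, (r ⇒ s) ⇒ p reduces to true regardless of the other variables. If p is false, the antecedent cannot hold. Either way (r ⇒ s) ⇒ p holds.

Only the reverse direction holds.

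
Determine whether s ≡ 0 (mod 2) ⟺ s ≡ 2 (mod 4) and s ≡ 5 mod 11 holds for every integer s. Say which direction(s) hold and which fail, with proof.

(→) This fails: s = 0 gives 0 ≡ 0 (mod 2) but 0 ≡ 0 (mod 4), so the conjunction on the right does not hold.

(←) Conversely, if s ≡ 2 (mod 4) and s ≡ 5 (mod 11), then by the Chinese remainder theorem s ≡ 38 (mod 44). Since 38 ≡ 0 (mod 2) and 2 ∣ 44, we get s ≡ 0 (mod 2).

The forward direction fails; the converse holds.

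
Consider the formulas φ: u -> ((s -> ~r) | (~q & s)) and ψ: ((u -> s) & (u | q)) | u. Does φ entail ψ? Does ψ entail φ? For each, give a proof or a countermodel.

(⟹) This fails. Under s = F, q = F, u = F, r = F, the left side is true but the right side is false.

(⟸) This fails. Under s = T, q = T, u = T, r = T, the left side is false but the right side is true.

Neither implication holds.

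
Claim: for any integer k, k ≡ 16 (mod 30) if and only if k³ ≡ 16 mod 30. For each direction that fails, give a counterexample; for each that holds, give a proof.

Equivalent; both directions hold.

(←) Suppose k³ ≡ 16 (mod 30). The only residue r in {0, …, 29} with r³ ≡ 16 (mod 30) is r = 16, so k ≡ 16 (mod 30).

(→) Suppose k ≡ 16 (mod 30). Write k = 30j + 16. Then (30j + 16)³ = 27000j³ + 43200j² + 23040j + 4096 = 30(900j³ + 1440j² + 768j + 136) + 16, so k³ ≡ 16 (mod 30).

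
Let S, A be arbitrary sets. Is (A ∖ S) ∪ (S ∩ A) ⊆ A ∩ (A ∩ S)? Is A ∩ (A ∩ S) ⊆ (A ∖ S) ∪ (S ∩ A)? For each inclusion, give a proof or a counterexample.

(⟹) This inclusion fails. Take S = ∅, A = {1}; then 1 ∈ (A ∖ S) ∪ (S ∩ A) but 1 ∉ A ∩ (A ∩ S).

(⟸) Let x ∈ A ∩ (A ∩ S). Then x ∈ S ∩ A, from which x ∈ (A ∖ S) ∪ (S ∩ A).

(⊆) fails; (⊇) holds.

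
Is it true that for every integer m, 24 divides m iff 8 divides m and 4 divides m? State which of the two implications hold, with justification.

(⇐) This fails: take m = 8. Both 8 ∣ 8 and 4 ∣ 8, yet 8 is not a multiple of 24 (since 8 = 0·24 + 8), so 24 ∤ 8.

(⇒) If 24 ∣ m, write m = 24q. Since 24 = 3·8, m = 8·(3q), so 8 ∣ m; and since 24 = 6·4, m = 4·(6q), so 4 ∣ m.

Only the forward direction holds.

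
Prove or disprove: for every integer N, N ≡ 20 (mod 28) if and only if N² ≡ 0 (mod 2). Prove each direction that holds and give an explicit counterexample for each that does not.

(⇐) This fails: take N = 0. Then 0² = 0 ≡ 0 (mod 2), yet 0 ≡ 0 (mod 28), not 20.

(⇒) Suppose N ≡ 20 (mod 28). Then N² ≡ 20² = 400 (mod 28), and since 2 ∣ 28, also N² ≡ 0 (mod 2).

(⇒) holds; (⇐) fails.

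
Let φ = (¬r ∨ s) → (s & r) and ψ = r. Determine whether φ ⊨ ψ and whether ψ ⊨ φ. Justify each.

The biconditional holds.

[⇐] Assume the antecedent. If r is true, (¬r ∨ s) → (s & r) reduces to true regardless of the other variables. If r is false, the antecedent cannot hold. Either way (¬r ∨ s) → (s & r) holds.

[⇒] Assume the antecedent. If r is true, r reduces to true regardless of the other variables. If r is false, the antecedent cannot hold. Either way r holds.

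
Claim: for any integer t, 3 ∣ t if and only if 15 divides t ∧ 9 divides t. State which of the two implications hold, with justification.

Converse. Suppose 15 ∣ t and 9 ∣ t. Any common multiple of 15 and 9 is a multiple of their lcm; here lcm(15, 9) = 15·9/gcd(15, 9) = 135/3 = 45, so 45 ∣ t. Since 3 ∣ 45, it follows that 3 ∣ t.

Forward direction. This fails: take t = 3. Certainly 3 ∣ 3, but 15 ∤ 3.

Not equivalent: only (⇐) holds.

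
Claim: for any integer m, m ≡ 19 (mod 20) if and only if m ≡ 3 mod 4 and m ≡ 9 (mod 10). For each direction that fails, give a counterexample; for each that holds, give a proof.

Both directions hold.

(⇐) If m ≡ 3 (mod 4) and m ≡ 9 (mod 10), then by the Chinese remainder theorem m ≡ 19 (mod 20). This is exactly m ≡ 19 (mod 20).

(⇒) Suppose m ≡ 19 (mod 20); write m = 20j + 19. Since 4 ∣ 20, reducing mod 4 gives m ≡ 19 ≡ 3 (mod 4); since 10 ∣ 20, reducing mod 10 gives m ≡ 19 ≡ 9 (mod 10).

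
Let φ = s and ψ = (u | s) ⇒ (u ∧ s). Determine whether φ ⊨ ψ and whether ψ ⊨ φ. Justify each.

[⇒] This fails. Under s = T, u = F, the left side is true but the right side is false.

[⇐] This fails. Under s = F, u = F, the left side is false but the right side is true.

(⇒) fails and (⇐) fails.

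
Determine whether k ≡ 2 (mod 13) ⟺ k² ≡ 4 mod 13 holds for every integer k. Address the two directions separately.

Only the forward direction holds.

Forward direction. Suppose k ≡ 2 (mod 13). Write k = 13j + 2. Then (13j + 2)² = 169j² + 52j + 4 = 13(13j² + 4j) + 4, so k² ≡ 4 (mod 13).

Converse. This fails: take k = 11. Then 11² = 121 ≡ 4 (mod 13), yet 11 ≡ 11 (mod 13), not 2.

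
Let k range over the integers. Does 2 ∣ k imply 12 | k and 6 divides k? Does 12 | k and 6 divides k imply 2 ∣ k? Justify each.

(⇒) fails; (⇐) holds.

(⟹) This fails: take k = 2. Certainly 2 ∣ 2, but 12 ∤ 2.

(⟸) Suppose 12 ∣ k and 6 ∣ k. Any common multiple of 12 and 6 is a multiple of their lcm; here lcm(12, 6) = 12·6/gcd(12, 6) = 72/6 = 12, so 12 ∣ k. Since 2 ∣ 12, it follows that 2 ∣ k.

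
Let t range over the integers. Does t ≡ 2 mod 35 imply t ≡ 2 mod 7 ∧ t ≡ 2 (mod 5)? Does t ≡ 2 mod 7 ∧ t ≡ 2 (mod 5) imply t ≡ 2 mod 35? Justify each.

Equivalent; both directions hold.

[⇐] If t ≡ 2 (mod 7) and t ≡ 2 (mod 5), then by the Chinese remainder theorem t ≡ 2 (mod 35). This is exactly t ≡ 2 (mod 35).

[⇒] Suppose t ≡ 2 (mod 35); write t = 35j + 2. Since 7 ∣ 35, reducing mod 7 gives t ≡ 2 (mod 7); since 5 ∣ 35, reducing mod 5 gives t ≡ 2 (mod 5).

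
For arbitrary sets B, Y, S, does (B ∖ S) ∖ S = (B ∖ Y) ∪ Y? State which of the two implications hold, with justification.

(⊆) holds; (⊇) fails.

(⊆) Let x ∈ (B ∖ S) ∖ S. Then either x ∈ B and x ∉ Y, S; or x ∈ B ∩ Y and x ∉ S. In each case x ∈ (B ∖ Y) ∪ Y, so (B ∖ S) ∖ S ⊆ (B ∖ Y) ∪ Y.

(⊇) This inclusion fails. Take B = ∅, Y = {1}, S = ∅; then 1 ∈ (B ∖ Y) ∪ Y but 1 ∉ (B ∖ S) ∖ S.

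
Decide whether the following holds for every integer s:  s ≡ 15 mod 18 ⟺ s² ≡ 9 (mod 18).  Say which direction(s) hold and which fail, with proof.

(⟹) Suppose s ≡ 15 mod 18. Write s = 18j + 15. Then (18j + 15)² = 324j² + 540j + 225 = 18(18j² + 30j + 12) + 9, so s² ≡ 9 (mod 18).

(⟸) This fails: take s = 3. Then 3² = 9 ≡ 9 (mod 18), yet 3 ≡ 3 (mod 18), not 15.

Only the forward direction holds.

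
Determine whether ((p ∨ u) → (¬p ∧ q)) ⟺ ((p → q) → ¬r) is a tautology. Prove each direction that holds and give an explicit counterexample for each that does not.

(⇒) This fails. Under u = F, p = F, r = T, q = F, the left side is true but the right side is false.

(⇐) This fails. Under u = T, p = F, r = F, q = F, the left side is false but the right side is true.

Neither direction holds.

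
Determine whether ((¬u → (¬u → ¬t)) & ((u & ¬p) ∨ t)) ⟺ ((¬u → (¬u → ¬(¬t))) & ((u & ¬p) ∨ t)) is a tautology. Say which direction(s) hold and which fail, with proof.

Only the forward direction holds.

(→) Assume the antecedent. If p is true, the antecedent forces (u = T, p = T, t = T), and the consequent holds there. If p is false, the antecedent forces (u = T, p = F, t = F) or (u = T, p = F, t = T), and the consequent holds there. Either way the consequent holds.

(←) This fails. Under u = F, p = F, t = T, the left side is false but the right side is true.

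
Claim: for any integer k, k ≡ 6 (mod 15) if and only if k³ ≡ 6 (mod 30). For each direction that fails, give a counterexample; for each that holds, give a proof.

(⇒) fails; (⇐) holds.

(⇒) This fails: take k = 21. Then 21 ≡ 6 (mod 15), but 21³ = 9261 ≡ 21 (mod 30), not 6.

(⇐) Conversely, the residues r modulo 30 with r³ ≡ 6 (mod 30) are exactly {6}, and each is ≡ 6 (mod 15).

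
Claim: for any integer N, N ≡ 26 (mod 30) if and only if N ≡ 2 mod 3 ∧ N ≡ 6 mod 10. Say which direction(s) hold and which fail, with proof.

(⇐) If N ≡ 2 (mod 3) and N ≡ 6 (mod 10), then by the Chinese remainder theorem N ≡ 26 (mod 30). This is exactly N ≡ 26 (mod 30).

(⇒) Suppose N ≡ 26 (mod 30); write N = 30j + 26. Since 3 ∣ 30, reducing mod 3 gives N ≡ 26 ≡ 2 (mod 3); since 10 ∣ 30, reducing mod 10 gives N ≡ 26 ≡ 6 (mod 10).

Equivalent; both directions hold.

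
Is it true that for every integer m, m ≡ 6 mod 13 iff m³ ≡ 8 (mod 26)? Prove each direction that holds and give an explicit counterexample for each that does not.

(⇒) fails and (⇐) fails.

(⟹) This fails: take m = 19. Then 19 ≡ 6 (mod 13), but 19³ = 6859 ≡ 21 (mod 26), not 8.

(⟸) This fails: take m = 2. Then 2³ = 8 ≡ 8 (mod 26), yet 2 ≡ 2 (mod 13), not 6.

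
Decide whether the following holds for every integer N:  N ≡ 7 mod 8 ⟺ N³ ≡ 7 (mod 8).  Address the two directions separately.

(←) Suppose N³ ≡ 7 (mod 8). The only residue r in {0, …, 7} with r³ ≡ 7 (mod 8) is r = 7, so N ≡ 7 (mod 8).

(→) Suppose N ≡ 7 mod 8. Write N = 8j + 7. Then (8j + 7)³ = 512j³ + 1344j² + 1176j + 343 = 8(64j³ + 168j² + 147j + 42) + 7, so N³ ≡ 7 (mod 8).

Both implications hold.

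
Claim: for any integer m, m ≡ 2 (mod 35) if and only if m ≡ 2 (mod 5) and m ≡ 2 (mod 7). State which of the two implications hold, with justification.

Both directions hold; the statement is true.

Forward direction. Suppose m ≡ 2 (mod 35); write m = 35j + 2. Since 5 ∣ 35, reducing mod 5 gives m ≡ 2 (mod 5); since 7 ∣ 35, reducing mod 7 gives m ≡ 2 (mod 7).

Converse. If m ≡ 2 (mod 5) and m ≡ 2 (mod 7), then by the Chinese remainder theorem m ≡ 2 (mod 35). This is exactly m ≡ 2 (mod 35).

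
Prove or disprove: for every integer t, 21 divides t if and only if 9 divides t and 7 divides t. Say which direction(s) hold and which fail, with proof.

(⟸) Suppose 9 ∣ t and 7 ∣ t. Any common multiple of 9 and 7 is a multiple of their lcm; here gcd(9, 7) = 1, so lcm(9, 7) = 9·7 = 63, so 63 ∣ t. Since 21 ∣ 63, it follows that 21 ∣ t.

(⟹) This fails: take t = 21. Certainly 21 ∣ 21, but 9 ∤ 21.

(⇒) fails; (⇐) holds.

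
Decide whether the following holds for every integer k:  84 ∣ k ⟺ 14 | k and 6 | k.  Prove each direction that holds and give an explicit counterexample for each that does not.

[⇒] If 84 ∣ k, write k = 84q. Since 84 = 6·14, k = 14·(6q), so 14 ∣ k; and since 84 = 14·6, k = 6·(14q), so 6 ∣ k.

[⇐] This fails: take k = 42. Both 14 ∣ 42 and 6 ∣ 42, yet 42 is not a multiple of 84 (since 42 = 0·84 + 42), so 84 ∤ 42.

Not equivalent: only (⇒) holds.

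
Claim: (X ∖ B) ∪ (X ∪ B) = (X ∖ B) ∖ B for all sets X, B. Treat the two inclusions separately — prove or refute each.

Forward inclusion. This inclusion fails. Take X = ∅, B = {1}; then 1 ∈ (X ∖ B) ∪ (X ∪ B) but 1 ∉ (X ∖ B) ∖ B.

Reverse inclusion. Let x ∈ (X ∖ B) ∖ B. Then x ∈ X and x ∉ B, from which x ∈ (X ∖ B) ∪ (X ∪ B).

(⊆) fails; (⊇) holds.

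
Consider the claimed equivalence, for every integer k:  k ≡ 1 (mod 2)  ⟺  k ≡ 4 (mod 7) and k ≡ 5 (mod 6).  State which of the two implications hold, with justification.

(⇒) This fails: k = 1 gives 1 ≡ 1 (mod 2) but 1 ≡ 1 (mod 7), so the conjunction on the right does not hold.

(⇐) Conversely, if k ≡ 4 (mod 7) and k ≡ 5 (mod 6), then by the Chinese remainder theorem k ≡ 11 (mod 42). Since 11 ≡ 1 (mod 2) and 2 ∣ 42, we get k ≡ 1 (mod 2).

The forward direction fails; the converse holds.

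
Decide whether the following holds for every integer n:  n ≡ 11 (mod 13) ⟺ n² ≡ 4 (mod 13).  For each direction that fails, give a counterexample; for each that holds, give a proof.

(→) Suppose n ≡ 11 (mod 13). Write n = 13j + 11. Then (13j + 11)² = 169j² + 286j + 121 = 13(13j² + 22j + 9) + 4, so n² ≡ 4 (mod 13).

(←) This fails: take n = 2. Then 2² = 4 ≡ 4 (mod 13), yet 2 ≡ 2 (mod 13), not 11.

Only the forward direction holds.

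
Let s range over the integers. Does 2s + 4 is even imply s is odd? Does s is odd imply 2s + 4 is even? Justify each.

(⇒) fails; (⇐) holds.

(→) This fails: take s = 0. Then 2s + 4 = 4, which is even, yet s = 0 is even, not odd.

(←) Suppose s is odd. Since 2 is even, 2s is even for every s, so 2s + 4 has the same parity as 4, which is even. Hence 2s + 4 is even.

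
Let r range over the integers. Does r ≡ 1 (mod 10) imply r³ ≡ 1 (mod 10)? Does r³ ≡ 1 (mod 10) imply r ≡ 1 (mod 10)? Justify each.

The biconditional holds.

(⇒) Suppose r ≡ 1 (mod 10). Write r = 10j + 1. Then (10j + 1)³ = 1000j³ + 300j² + 30j + 1 = 10(100j³ + 30j² + 3j) + 1, so r³ ≡ 1 (mod 10).

(⇐) Conversely, suppose r³ ≡ 1 (mod 10). The only residue r in {0, …, 9} with r³ ≡ 1 (mod 10) is r = 1, so r ≡ 1 (mod 10).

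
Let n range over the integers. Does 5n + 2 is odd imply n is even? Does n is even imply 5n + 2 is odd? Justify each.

Both directions fail.

(⟹) This fails: n = 5 gives 5n + 2 = 27, which is odd, but 5 is odd, not even.

(⟸) This also fails: n = 2 is even, but 5n + 2 = 12 is even, not odd.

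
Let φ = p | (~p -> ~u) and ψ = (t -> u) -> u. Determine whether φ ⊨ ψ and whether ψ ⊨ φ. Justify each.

(⟹) This fails. Under u = F, t = F, p = F, the left side is true but the right side is false.

(⟸) This fails. Under u = T, t = F, p = F, the left side is false but the right side is true.

Neither direction holds.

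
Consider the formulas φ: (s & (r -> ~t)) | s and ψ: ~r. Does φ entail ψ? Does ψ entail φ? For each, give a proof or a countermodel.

Neither implication holds.

[⇒] This fails. Under t = F, r = T, s = T, the left side is true but the right side is false.

[⇐] This fails. Under t = F, r = F, s = F, the left side is false but the right side is true.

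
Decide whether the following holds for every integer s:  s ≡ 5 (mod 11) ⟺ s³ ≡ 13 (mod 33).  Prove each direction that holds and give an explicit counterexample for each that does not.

(→) This fails: take s = 5. Then 5 ≡ 5 (mod 11), but 5³ = 125 ≡ 26 (mod 33), not 13.

(←) This fails: take s = 7. Then 7³ = 343 ≡ 13 (mod 33), yet 7 ≡ 7 (mod 11), not 5.

(⇒) fails and (⇐) fails.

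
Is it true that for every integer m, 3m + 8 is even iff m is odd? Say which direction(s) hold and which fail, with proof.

[⇒] This fails: m = 4 gives 3m + 8 = 20, which is even, but 4 is even, not odd.

[⇐] This also fails: m = 7 is odd, but 3m + 8 = 29 is odd, not even.

Neither direction holds.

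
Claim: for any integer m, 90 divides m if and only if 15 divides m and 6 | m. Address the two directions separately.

Not equivalent: only (⇒) holds.

(⇒) If 90 ∣ m, write m = 90q. Since 90 = 6·15, m = 15·(6q), so 15 ∣ m; and since 90 = 15·6, m = 6·(15q), so 6 ∣ m.

(⇐) This fails: take m = 30. Both 15 ∣ 30 and 6 ∣ 30, yet 30 is not a multiple of 90 (since 30 = 0·90 + 30), so 90 ∤ 30.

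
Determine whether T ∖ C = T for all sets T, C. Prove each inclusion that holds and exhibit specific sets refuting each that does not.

(⟸) This inclusion fails. Take T = {1}, C = {1}; then 1 ∈ T but 1 ∉ T ∖ C.

(⟹) Let x ∈ T ∖ C. Then x ∈ T and x ∉ C, from which x ∈ T.

(⊆) holds; (⊇) fails.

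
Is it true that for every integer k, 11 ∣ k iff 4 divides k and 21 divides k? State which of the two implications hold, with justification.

Both directions fail.

(⇒) This fails: take k = 11. Certainly 11 ∣ 11, but 4 ∤ 11.

(⇐) This fails: take k = 84. Both 4 ∣ 84 and 21 ∣ 84, yet 84 is not a multiple of 11 (since 84 = 7·11 + 7), so 11 ∤ 84.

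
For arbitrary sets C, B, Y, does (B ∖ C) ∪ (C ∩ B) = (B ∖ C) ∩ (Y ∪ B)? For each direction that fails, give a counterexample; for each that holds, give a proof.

The sets are not equal: only the reverse inclusion holds.

Forward inclusion. This inclusion fails. Take C = {1}, B = {1}, Y = ∅; then 1 ∈ (B ∖ C) ∪ (C ∩ B) but 1 ∉ (B ∖ C) ∩ (Y ∪ B).

Reverse inclusion. Let x ∈ (B ∖ C) ∩ (Y ∪ B). Then either x ∈ B and x ∉ C, Y; or x ∈ B ∩ Y and x ∉ C. In each case x ∈ (B ∖ C) ∪ (C ∩ B), so (B ∖ C) ∩ (Y ∪ B) ⊆ (B ∖ C) ∪ (C ∩ B).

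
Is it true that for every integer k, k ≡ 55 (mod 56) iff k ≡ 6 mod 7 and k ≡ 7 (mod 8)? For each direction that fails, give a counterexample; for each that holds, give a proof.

[⇐] If k ≡ 6 (mod 7) and k ≡ 7 (mod 8), then by the Chinese remainder theorem k ≡ 55 (mod 56). This is exactly k ≡ 55 (mod 56).

[⇒] Suppose k ≡ 55 (mod 56); write k = 56j + 55. Since 7 ∣ 56, reducing mod 7 gives k ≡ 55 ≡ 6 (mod 7); since 8 ∣ 56, reducing mod 8 gives k ≡ 55 ≡ 7 (mod 8).

The biconditional holds.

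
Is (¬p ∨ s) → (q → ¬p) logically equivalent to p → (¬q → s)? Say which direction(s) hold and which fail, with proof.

(⟹) This fails. Under p = T, q = F, s = F, the left side is true but the right side is false.

(⟸) This fails. Under p = T, q = T, s = T, the left side is false but the right side is true.

(⇒) fails and (⇐) fails.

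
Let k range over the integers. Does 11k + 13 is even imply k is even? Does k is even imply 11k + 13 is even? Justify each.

[⇒] This fails: k = 7 gives 11k + 13 = 90, which is even, but 7 is odd, not even.

[⇐] This also fails: k = 2 is even, but 11k + 13 = 35 is odd, not even.

Neither direction holds.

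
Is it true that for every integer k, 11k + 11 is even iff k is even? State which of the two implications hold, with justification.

Neither direction holds.

[⇒] This fails: k = 1 gives 11k + 11 = 22, which is even, but 1 is odd, not even.

[⇐] This also fails: k = 2 is even, but 11k + 11 = 33 is odd, not even.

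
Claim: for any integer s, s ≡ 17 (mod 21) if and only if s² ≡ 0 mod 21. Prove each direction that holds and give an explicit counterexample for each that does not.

Both directions fail.

(⟹) This fails: take s = 17. Then 17 ≡ 17 (mod 21), but 17² = 289 ≡ 16 (mod 21), not 0.

(⟸) This fails: take s = 0. Then 0² = 0 ≡ 0 (mod 21), yet 0 ≡ 0 (mod 21), not 17.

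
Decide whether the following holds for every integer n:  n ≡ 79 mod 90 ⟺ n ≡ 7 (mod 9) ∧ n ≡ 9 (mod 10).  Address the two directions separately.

(⇒) Suppose n ≡ 79 (mod 90); write n = 90j + 79. Since 9 ∣ 90, reducing mod 9 gives n ≡ 79 ≡ 7 (mod 9); since 10 ∣ 90, reducing mod 10 gives n ≡ 79 ≡ 9 (mod 10).

(⇐) Conversely, if n ≡ 7 (mod 9) and n ≡ 9 (mod 10), then by the Chinese remainder theorem n ≡ 79 (mod 90). This is exactly n ≡ 79 (mod 90).

Equivalent; both directions hold.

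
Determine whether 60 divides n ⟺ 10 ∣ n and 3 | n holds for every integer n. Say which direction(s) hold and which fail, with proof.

[⇒] If 60 ∣ n, write n = 60q. Since 60 = 6·10, n = 10·(6q), so 10 ∣ n; and since 60 = 20·3, n = 3·(20q), so 3 ∣ n.

[⇐] This fails: take n = 30. Both 10 ∣ 30 and 3 ∣ 30, yet 30 is not a multiple of 60 (since 30 = 0·60 + 30), so 60 ∤ 30.

Only the forward direction holds.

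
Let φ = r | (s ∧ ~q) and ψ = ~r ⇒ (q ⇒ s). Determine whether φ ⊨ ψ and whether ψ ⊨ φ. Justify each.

(⇒) holds; (⇐) fails.

Forward direction. Assume the antecedent. If s is true, ~r ⇒ (q ⇒ s) reduces to true regardless of the other variables. If s is false, the antecedent forces (s = F, r = T, q = F) or (s = F, r = T, q = T), and ~r ⇒ (q ⇒ s) holds there. Either way ~r ⇒ (q ⇒ s) holds.

Converse. This fails. Under s = F, r = F, q = F, the left side is false but the right side is true.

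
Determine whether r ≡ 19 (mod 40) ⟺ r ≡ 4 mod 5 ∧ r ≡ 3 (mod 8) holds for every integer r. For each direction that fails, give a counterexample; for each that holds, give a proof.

Both directions hold.

(⟸) If r ≡ 4 (mod 5) and r ≡ 3 (mod 8), then by the Chinese remainder theorem r ≡ 19 (mod 40). This is exactly r ≡ 19 (mod 40).

(⟹) Suppose r ≡ 19 (mod 40); write r = 40j + 19. Since 5 ∣ 40, reducing mod 5 gives r ≡ 19 ≡ 4 (mod 5); since 8 ∣ 40, reducing mod 8 gives r ≡ 19 ≡ 3 (mod 8).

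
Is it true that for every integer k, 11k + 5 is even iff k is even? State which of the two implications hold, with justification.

Forward direction. This fails: k = 7 gives 11k + 5 = 82, which is even, but 7 is odd, not even.

Converse. This also fails: k = 4 is even, but 11k + 5 = 49 is odd, not even.

Neither implication holds.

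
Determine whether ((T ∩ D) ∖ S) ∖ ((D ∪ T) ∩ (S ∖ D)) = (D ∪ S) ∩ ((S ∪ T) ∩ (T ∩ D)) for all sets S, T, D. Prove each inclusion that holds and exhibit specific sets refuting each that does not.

(⟹) Let x ∈ ((T ∩ D) ∖ S) ∖ ((D ∪ T) ∩ (S ∖ D)). Then x ∈ T ∩ D and x ∉ S, from which x ∈ (D ∪ S) ∩ ((S ∪ T) ∩ (T ∩ D)).

(⟸) This inclusion fails. Take S = {1}, T = {1}, D = {1}; then 1 ∈ (D ∪ S) ∩ ((S ∪ T) ∩ (T ∩ D)) but 1 ∉ ((T ∩ D) ∖ S) ∖ ((D ∪ T) ∩ (S ∖ D)).

Only the forward inclusion holds.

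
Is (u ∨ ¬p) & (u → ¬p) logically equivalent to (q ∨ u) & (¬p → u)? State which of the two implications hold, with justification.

Neither implication holds.

(→) This fails. Under p = F, q = F, u = F, the left side is true but the right side is false.

(←) This fails. Under p = T, q = T, u = F, the left side is false but the right side is true.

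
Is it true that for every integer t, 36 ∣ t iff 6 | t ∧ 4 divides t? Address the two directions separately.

(→) If 36 ∣ t, write t = 36q. Since 36 = 6·6, t = 6·(6q), so 6 ∣ t; and since 36 = 9·4, t = 4·(9q), so 4 ∣ t.

(←) This fails: take t = 12. Both 6 ∣ 12 and 4 ∣ 12, yet 12 is not a multiple of 36 (since 12 = 0·36 + 12), so 36 ∤ 12.

The forward direction holds; the converse fails.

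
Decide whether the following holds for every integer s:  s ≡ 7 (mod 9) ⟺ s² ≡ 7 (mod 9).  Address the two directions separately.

Neither implication holds.

[⇒] This fails: take s = 7. Then 7 ≡ 7 (mod 9), but 7² = 49 ≡ 4 (mod 9), not 7.

[⇐] This fails: take s = 4. Then 4² = 16 ≡ 7 (mod 9), yet 4 ≡ 4 (mod 9), not 7.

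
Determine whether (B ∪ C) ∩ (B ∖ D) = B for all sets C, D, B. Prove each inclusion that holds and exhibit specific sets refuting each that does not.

Reverse inclusion. This inclusion fails. Take C = ∅, D = {1}, B = {1}; then 1 ∈ B but 1 ∉ (B ∪ C) ∩ (B ∖ D).

Forward inclusion. Let x ∈ (B ∪ C) ∩ (B ∖ D). Then either x ∈ B and x ∉ C, D; or x ∈ C ∩ B and x ∉ D. In each case x ∈ B, so (B ∪ C) ∩ (B ∖ D) ⊆ B.

The sets are not equal: only the forward inclusion holds.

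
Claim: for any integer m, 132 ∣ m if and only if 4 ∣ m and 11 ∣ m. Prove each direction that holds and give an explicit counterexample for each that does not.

[⇒] If 132 ∣ m, write m = 132q. Since 132 = 33·4, m = 4·(33q), so 4 ∣ m; and since 132 = 12·11, m = 11·(12q), so 11 ∣ m.

[⇐] This fails: take m = 44. Both 4 ∣ 44 and 11 ∣ 44, yet 44 is not a multiple of 132 (since 44 = 0·132 + 44), so 132 ∤ 44.

Not equivalent: only (⇒) holds.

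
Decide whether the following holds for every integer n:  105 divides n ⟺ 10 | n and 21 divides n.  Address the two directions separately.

(→) This fails: take n = 105. Certainly 105 ∣ 105, but 10 ∤ 105.

(←) Suppose 10 ∣ n and 21 ∣ n. Any common multiple of 10 and 21 is a multiple of their lcm; here gcd(10, 21) = 1, so lcm(10, 21) = 10·21 = 210, so 210 ∣ n. Since 105 ∣ 210, it follows that 105 ∣ n.

The forward direction fails; the converse holds.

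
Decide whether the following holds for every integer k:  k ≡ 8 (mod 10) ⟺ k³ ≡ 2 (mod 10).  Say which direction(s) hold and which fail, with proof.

Equivalent; both directions hold.

(⇒) Suppose k ≡ 8 (mod 10). Write k = 10j + 8. Then (10j + 8)³ = 1000j³ + 2400j² + 1920j + 512 = 10(100j³ + 240j² + 192j + 51) + 2, so k³ ≡ 2 (mod 10).

(⇐) For the converse, argue contrapositively. If k ≢ 8 (mod 10), then k is congruent to one of 0, 1, 2, 3, 4, 5, 6, 7, 9 modulo 10, and these give k³ ≡ 0, 1, 8, 7, 4, 5, 6, 3, 9 respectively — never 2.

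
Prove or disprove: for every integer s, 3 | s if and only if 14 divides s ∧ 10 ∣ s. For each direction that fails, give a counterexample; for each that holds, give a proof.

Neither implication holds.

[⇒] This fails: take s = 3. Certainly 3 ∣ 3, but 14 ∤ 3.

[⇐] This fails: take s = 70. Both 14 ∣ 70 and 10 ∣ 70, yet 70 is not a multiple of 3 (since 70 = 23·3 + 1), so 3 ∤ 70.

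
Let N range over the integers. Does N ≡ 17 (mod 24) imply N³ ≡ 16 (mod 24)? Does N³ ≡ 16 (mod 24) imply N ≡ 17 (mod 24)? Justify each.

(⇒) fails and (⇐) fails.

Forward direction. This fails: take N = 17. Then 17 ≡ 17 (mod 24), but 17³ = 4913 ≡ 17 (mod 24), not 16.

Converse. This fails: take N = 4. Then 4³ = 64 ≡ 16 (mod 24), yet 4 ≡ 4 (mod 24), not 17.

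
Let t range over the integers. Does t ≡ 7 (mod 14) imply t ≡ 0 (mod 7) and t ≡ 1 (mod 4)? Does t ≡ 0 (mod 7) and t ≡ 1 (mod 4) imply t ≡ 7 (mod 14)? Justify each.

The forward direction fails; the converse holds.

(⟸) If t ≡ 0 (mod 7) and t ≡ 1 (mod 4), then by the Chinese remainder theorem t ≡ 21 (mod 28). Since 21 ≡ 7 (mod 14) and 14 ∣ 28, we get t ≡ 7 (mod 14).

(⟹) This fails: t = 7 gives 7 ≡ 7 (mod 14) but 7 ≡ 3 (mod 4), so the conjunction on the right does not hold.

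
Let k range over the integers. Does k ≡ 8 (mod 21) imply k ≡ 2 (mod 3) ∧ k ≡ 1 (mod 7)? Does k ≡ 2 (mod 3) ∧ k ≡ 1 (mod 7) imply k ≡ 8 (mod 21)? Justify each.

(→) Suppose k ≡ 8 (mod 21); write k = 21j + 8. Since 3 ∣ 21, reducing mod 3 gives k ≡ 8 ≡ 2 (mod 3); since 7 ∣ 21, reducing mod 7 gives k ≡ 8 ≡ 1 (mod 7).

(←) Conversely, if k ≡ 2 (mod 3) and k ≡ 1 (mod 7), then by the Chinese remainder theorem k ≡ 8 (mod 21). This is exactly k ≡ 8 (mod 21).

Equivalent; both directions hold.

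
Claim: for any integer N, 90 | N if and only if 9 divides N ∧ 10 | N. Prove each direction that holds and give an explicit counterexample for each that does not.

The biconditional holds.

(→) If 90 ∣ N, write N = 90q. Since 90 = 10·9, N = 9·(10q), so 9 ∣ N; and since 90 = 9·10, N = 10·(9q), so 10 ∣ N.

(←) Suppose 9 ∣ N and 10 ∣ N. Any common multiple of 9 and 10 is a multiple of their lcm; here gcd(9, 10) = 1, so lcm(9, 10) = 9·10 = 90, so 90 ∣ N.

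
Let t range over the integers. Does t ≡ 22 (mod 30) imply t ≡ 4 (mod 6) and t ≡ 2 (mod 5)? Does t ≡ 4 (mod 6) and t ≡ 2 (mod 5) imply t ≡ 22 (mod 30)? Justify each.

Forward direction. Suppose t ≡ 22 (mod 30); write t = 30j + 22. Since 6 ∣ 30, reducing mod 6 gives t ≡ 22 ≡ 4 (mod 6); since 5 ∣ 30, reducing mod 5 gives t ≡ 22 ≡ 2 (mod 5).

Converse. If t ≡ 4 (mod 6) and t ≡ 2 (mod 5), then by the Chinese remainder theorem t ≡ 22 (mod 30). This is exactly t ≡ 22 (mod 30).

Both directions hold.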